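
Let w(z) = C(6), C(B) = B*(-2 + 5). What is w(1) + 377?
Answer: 395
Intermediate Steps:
C(B) = 3*B (C(B) = B*3 = 3*B)
w(z) = 18 (w(z) = 3*6 = 18)
w(1) + 377 = 18 + 377 = 395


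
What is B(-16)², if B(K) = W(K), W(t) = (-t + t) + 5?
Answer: 25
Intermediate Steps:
W(t) = 5 (W(t) = 0 + 5 = 5)
B(K) = 5
B(-16)² = 5² = 25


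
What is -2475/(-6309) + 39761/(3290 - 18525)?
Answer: -23682836/10679735 ≈ -2.2175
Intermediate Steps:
-2475/(-6309) + 39761/(3290 - 18525) = -2475*(-1/6309) + 39761/(-15235) = 275/701 + 39761*(-1/15235) = 275/701 - 39761/15235 = -23682836/10679735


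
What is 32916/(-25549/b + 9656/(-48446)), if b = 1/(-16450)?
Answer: 132887378/1696744644887 ≈ 7.8319e-5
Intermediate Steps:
b = -1/16450 ≈ -6.0790e-5
32916/(-25549/b + 9656/(-48446)) = 32916/(-25549/(-1/16450) + 9656/(-48446)) = 32916/(-25549*(-16450) + 9656*(-1/48446)) = 32916/(420281050 - 4828/24223) = 32916/(10180467869322/24223) = 32916*(24223/10180467869322) = 132887378/1696744644887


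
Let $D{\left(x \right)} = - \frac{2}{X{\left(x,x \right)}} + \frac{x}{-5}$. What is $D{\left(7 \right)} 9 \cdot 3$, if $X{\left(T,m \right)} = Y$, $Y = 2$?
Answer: $- \frac{324}{5} \approx -64.8$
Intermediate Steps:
$X{\left(T,m \right)} = 2$
$D{\left(x \right)} = -1 - \frac{x}{5}$ ($D{\left(x \right)} = - \frac{2}{2} + \frac{x}{-5} = \left(-2\right) \frac{1}{2} + x \left(- \frac{1}{5}\right) = -1 - \frac{x}{5}$)
$D{\left(7 \right)} 9 \cdot 3 = \left(-1 - \frac{7}{5}\right) 9 \cdot 3 = \left(- \frac{12}{5}\right) 9 \cdot 3 = \left(- \frac{108}{5}\right) 3 = - \frac{324}{5}$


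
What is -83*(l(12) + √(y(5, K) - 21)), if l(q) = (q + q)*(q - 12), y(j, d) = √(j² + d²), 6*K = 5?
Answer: -83*I*√(756 - 30*√37)/6 ≈ -331.28*I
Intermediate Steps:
K = ⅚ (K = (⅙)*5 = ⅚ ≈ 0.83333)
y(j, d) = √(d² + j²)
l(q) = 2*q*(-12 + q) (l(q) = (2*q)*(-12 + q) = 2*q*(-12 + q))
-83*(l(12) + √(y(5, K) - 21)) = -83*(2*12*(-12 + 12) + √(√((⅚)² + 5²) - 21)) = -83*(2*12*0 + √(√(25/36 + 25) - 21)) = -83*(0 + √(√(925/36) - 21)) = -83*(0 + √(5*√37/6 - 21)) = -83*(0 + √(-21 + 5*√37/6)) = -83*√(-21 + 5*√37/6)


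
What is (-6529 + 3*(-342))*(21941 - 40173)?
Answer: 137742760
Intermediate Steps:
(-6529 + 3*(-342))*(21941 - 40173) = (-6529 - 1026)*(-18232) = -7555*(-18232) = 137742760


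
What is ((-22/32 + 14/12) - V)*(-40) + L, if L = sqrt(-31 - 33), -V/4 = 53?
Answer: -50995/6 + 8*I ≈ -8499.2 + 8.0*I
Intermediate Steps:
V = -212 (V = -4*53 = -212)
L = 8*I (L = sqrt(-64) = 8*I ≈ 8.0*I)
((-22/32 + 14/12) - V)*(-40) + L = ((-22/32 + 14/12) - 1*(-212))*(-40) + 8*I = ((-22*1/32 + 14*(1/12)) + 212)*(-40) + 8*I = ((-11/16 + 7/6) + 212)*(-40) + 8*I = (23/48 + 212)*(-40) + 8*I = (10199/48)*(-40) + 8*I = -50995/6 + 8*I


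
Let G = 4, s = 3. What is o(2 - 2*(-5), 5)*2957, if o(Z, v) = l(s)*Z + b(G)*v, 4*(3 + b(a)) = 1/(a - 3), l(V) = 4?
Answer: 405109/4 ≈ 1.0128e+5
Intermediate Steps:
b(a) = -3 + 1/(4*(-3 + a)) (b(a) = -3 + 1/(4*(a - 3)) = -3 + 1/(4*(-3 + a)))
o(Z, v) = 4*Z - 11*v/4 (o(Z, v) = 4*Z + ((37 - 12*4)/(4*(-3 + 4)))*v = 4*Z + ((¼)*(37 - 48)/1)*v = 4*Z + ((¼)*1*(-11))*v = 4*Z - 11*v/4)
o(2 - 2*(-5), 5)*2957 = (4*(2 - 2*(-5)) - 11/4*5)*2957 = (4*(2 + 10) - 55/4)*2957 = (4*12 - 55/4)*2957 = (48 - 55/4)*2957 = (137/4)*2957 = 405109/4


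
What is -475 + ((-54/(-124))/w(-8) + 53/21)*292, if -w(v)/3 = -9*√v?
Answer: 5501/21 - 73*I*√2/62 ≈ 261.95 - 1.6651*I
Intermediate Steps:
w(v) = 27*√v (w(v) = -(-27)*√v = 27*√v)
-475 + ((-54/(-124))/w(-8) + 53/21)*292 = -475 + ((-54/(-124))/((27*√(-8))) + 53/21)*292 = -475 + ((-54*(-1/124))/((27*(2*I*√2))) + 53*(1/21))*292 = -475 + (27/(62*((54*I*√2))) + 53/21)*292 = -475 + (27*(-I*√2/108)/62 + 53/21)*292 = -475 + (-I*√2/248 + 53/21)*292 = -475 + (53/21 - I*√2/248)*292 = -475 + (15476/21 - 73*I*√2/62) = 5501/21 - 73*I*√2/62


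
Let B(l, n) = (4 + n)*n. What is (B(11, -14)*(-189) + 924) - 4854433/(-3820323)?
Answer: -97550913695/3820323 ≈ -25535.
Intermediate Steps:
B(l, n) = n*(4 + n)
(B(11, -14)*(-189) + 924) - 4854433/(-3820323) = (-14*(4 - 14)*(-189) + 924) - 4854433/(-3820323) = (-14*(-10)*(-189) + 924) - 4854433*(-1)/3820323 = (140*(-189) + 924) - 1*(-4854433/3820323) = (-26460 + 924) + 4854433/3820323 = -25536 + 4854433/3820323 = -97550913695/3820323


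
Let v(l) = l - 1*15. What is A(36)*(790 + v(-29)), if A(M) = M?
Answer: 26856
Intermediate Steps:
v(l) = -15 + l (v(l) = l - 15 = -15 + l)
A(36)*(790 + v(-29)) = 36*(790 + (-15 - 29)) = 36*(790 - 44) = 36*746 = 26856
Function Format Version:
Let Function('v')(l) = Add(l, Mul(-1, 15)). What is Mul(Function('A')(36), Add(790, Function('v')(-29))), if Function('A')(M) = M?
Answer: 26856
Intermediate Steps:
Function('v')(l) = Add(-15, l) (Function('v')(l) = Add(l, -15) = Add(-15, l))
Mul(Function('A')(36), Add(790, Function('v')(-29))) = Mul(36, Add(790, Add(-15, -29))) = Mul(36, Add(790, -44)) = Mul(36, 746) = 26856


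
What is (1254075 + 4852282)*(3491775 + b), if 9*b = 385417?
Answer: 194251716218944/9 ≈ 2.1584e+13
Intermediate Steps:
b = 385417/9 (b = (1/9)*385417 = 385417/9 ≈ 42824.)
(1254075 + 4852282)*(3491775 + b) = (1254075 + 4852282)*(3491775 + 385417/9) = 6106357*(31811392/9) = 194251716218944/9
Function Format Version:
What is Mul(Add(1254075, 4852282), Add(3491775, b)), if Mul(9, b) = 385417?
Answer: Rational(194251716218944, 9) ≈ 2.1584e+13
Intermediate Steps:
b = Rational(385417, 9) (b = Mul(Rational(1, 9), 385417) = Rational(385417, 9) ≈ 42824.)
Mul(Add(1254075, 4852282), Add(3491775, b)) = Mul(Add(1254075, 4852282), Add(3491775, Rational(385417, 9))) = Mul(6106357, Rational(31811392, 9)) = Rational(194251716218944, 9)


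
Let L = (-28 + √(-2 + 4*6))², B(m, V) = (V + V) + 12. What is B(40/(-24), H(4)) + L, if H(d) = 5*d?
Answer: 858 - 56*√22 ≈ 595.34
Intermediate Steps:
B(m, V) = 12 + 2*V (B(m, V) = 2*V + 12 = 12 + 2*V)
L = (-28 + √22)² (L = (-28 + √(-2 + 24))² = (-28 + √22)² ≈ 543.34)
B(40/(-24), H(4)) + L = (12 + 2*(5*4)) + (28 - √22)² = (12 + 2*20) + (28 - √22)² = (12 + 40) + (28 - √22)² = 52 + (28 - √22)²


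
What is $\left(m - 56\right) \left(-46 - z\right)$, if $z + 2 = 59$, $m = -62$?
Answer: $12154$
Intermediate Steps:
$z = 57$ ($z = -2 + 59 = 57$)
$\left(m - 56\right) \left(-46 - z\right) = \left(-62 - 56\right) \left(-46 - 57\right) = - 118 \left(-46 - 57\right) = \left(-118\right) \left(-103\right) = 12154$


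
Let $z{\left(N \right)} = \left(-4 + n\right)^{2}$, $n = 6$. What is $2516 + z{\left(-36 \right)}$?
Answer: $2520$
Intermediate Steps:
$z{\left(N \right)} = 4$ ($z{\left(N \right)} = \left(-4 + 6\right)^{2} = 2^{2} = 4$)
$2516 + z{\left(-36 \right)} = 2516 + 4 = 2520$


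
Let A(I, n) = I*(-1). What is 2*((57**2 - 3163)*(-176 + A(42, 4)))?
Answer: -37496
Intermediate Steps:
A(I, n) = -I
2*((57**2 - 3163)*(-176 + A(42, 4))) = 2*((57**2 - 3163)*(-176 - 1*42)) = 2*((3249 - 3163)*(-176 - 42)) = 2*(86*(-218)) = 2*(-18748) = -37496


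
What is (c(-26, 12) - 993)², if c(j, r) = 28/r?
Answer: 8832784/9 ≈ 9.8142e+5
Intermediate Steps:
(c(-26, 12) - 993)² = (28/12 - 993)² = (28*(1/12) - 993)² = (7/3 - 993)² = (-2972/3)² = 8832784/9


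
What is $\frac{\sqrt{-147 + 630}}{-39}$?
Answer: $- \frac{\sqrt{483}}{39} \approx -0.56352$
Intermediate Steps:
$\frac{\sqrt{-147 + 630}}{-39} = - \frac{\sqrt{483}}{39}$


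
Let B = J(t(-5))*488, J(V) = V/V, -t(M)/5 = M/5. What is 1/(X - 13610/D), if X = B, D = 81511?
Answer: 81511/39763758 ≈ 0.0020499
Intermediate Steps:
t(M) = -M (t(M) = -5*M/5 = -M)
J(V) = 1
B = 488 (B = 1*488 = 488)
X = 488
1/(X - 13610/D) = 1/(488 - 13610/81511) = 1/(39763758/81511) = 81511/39763758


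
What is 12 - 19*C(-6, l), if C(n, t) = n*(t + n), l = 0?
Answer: -672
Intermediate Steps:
C(n, t) = n*(n + t)
12 - 19*C(-6, l) = 12 - (-114)*(-6 + 0) = 12 - (-114)*(-6) = 12 - 19*36 = 12 - 684 = -672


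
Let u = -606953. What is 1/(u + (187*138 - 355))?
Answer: -1/581502 ≈ -1.7197e-6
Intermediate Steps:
1/(u + (187*138 - 355)) = 1/(-606953 + (187*138 - 355)) = 1/(-606953 + (25806 - 355)) = 1/(-606953 + 25451) = 1/(-581502) = -1/581502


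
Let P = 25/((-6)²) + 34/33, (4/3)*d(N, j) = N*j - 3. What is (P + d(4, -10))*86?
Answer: -259892/99 ≈ -2625.2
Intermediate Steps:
d(N, j) = -9/4 + 3*N*j/4 (d(N, j) = 3*(N*j - 3)/4 = 3*(-3 + N*j)/4 = -9/4 + 3*N*j/4)
P = 683/396 (P = 25/36 + 34*(1/33) = 25*(1/36) + 34/33 = 25/36 + 34/33 = 683/396 ≈ 1.7247)
(P + d(4, -10))*86 = (683/396 + (-9/4 + (¾)*4*(-10)))*86 = (683/396 + (-9/4 - 30))*86 = (683/396 - 129/4)*86 = -3022/99*86 = -259892/99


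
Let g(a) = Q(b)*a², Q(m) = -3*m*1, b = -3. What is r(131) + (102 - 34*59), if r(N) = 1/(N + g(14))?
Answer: -3608079/1895 ≈ -1904.0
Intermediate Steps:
Q(m) = -3*m
g(a) = 9*a² (g(a) = (-3*(-3))*a² = 9*a²)
r(N) = 1/(1764 + N) (r(N) = 1/(N + 9*14²) = 1/(N + 9*196) = 1/(N + 1764) = 1/(1764 + N))
r(131) + (102 - 34*59) = 1/(1764 + 131) + (102 - 34*59) = 1/1895 + (102 - 2006) = 1/1895 - 1904 = -3608079/1895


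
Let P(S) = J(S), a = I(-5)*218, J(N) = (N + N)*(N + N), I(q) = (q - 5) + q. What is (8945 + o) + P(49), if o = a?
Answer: 15279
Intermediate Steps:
I(q) = -5 + 2*q (I(q) = (-5 + q) + q = -5 + 2*q)
J(N) = 4*N**2 (J(N) = (2*N)*(2*N) = 4*N**2)
a = -3270 (a = (-5 + 2*(-5))*218 = (-5 - 10)*218 = -15*218 = -3270)
P(S) = 4*S**2
o = -3270
(8945 + o) + P(49) = (8945 - 3270) + 4*49**2 = 5675 + 4*2401 = 5675 + 9604 = 15279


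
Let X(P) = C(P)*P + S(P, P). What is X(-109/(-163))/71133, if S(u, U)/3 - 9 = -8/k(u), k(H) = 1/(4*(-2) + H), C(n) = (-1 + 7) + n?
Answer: 5510686/1889932677 ≈ 0.0029158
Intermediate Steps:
C(n) = 6 + n
k(H) = 1/(-8 + H)
S(u, U) = 219 - 24*u (S(u, U) = 27 + 3*(-(-64 + 8*u)) = 27 + 3*(-8*(-8 + u)) = 27 + 3*(64 - 8*u) = 27 + (192 - 24*u) = 219 - 24*u)
X(P) = 219 - 24*P + P*(6 + P) (X(P) = (6 + P)*P + (219 - 24*P) = P*(6 + P) + (219 - 24*P) = 219 - 24*P + P*(6 + P))
X(-109/(-163))/71133 = (219 + (-109/(-163))² - (-1962)/(-163))/71133 = (219 + (-109*(-1/163))² - (-1962)*(-1)/163)*(1/71133) = (219 + (109/163)² - 18*109/163)*(1/71133) = (219 + 11881/26569 - 1962/163)*(1/71133) = (5510686/26569)*(1/71133) = 5510686/1889932677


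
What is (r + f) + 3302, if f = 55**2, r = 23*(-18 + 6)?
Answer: 6051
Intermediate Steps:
r = -276 (r = 23*(-12) = -276)
f = 3025
(r + f) + 3302 = (-276 + 3025) + 3302 = 2749 + 3302 = 6051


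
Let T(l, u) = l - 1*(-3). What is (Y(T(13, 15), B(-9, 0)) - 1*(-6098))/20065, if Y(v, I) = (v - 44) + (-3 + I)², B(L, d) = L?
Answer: 6214/20065 ≈ 0.30969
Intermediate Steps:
T(l, u) = 3 + l (T(l, u) = l + 3 = 3 + l)
Y(v, I) = -44 + v + (-3 + I)² (Y(v, I) = (-44 + v) + (-3 + I)² = -44 + v + (-3 + I)²)
(Y(T(13, 15), B(-9, 0)) - 1*(-6098))/20065 = ((-44 + (3 + 13) + (-3 - 9)²) - 1*(-6098))/20065 = ((-44 + 16 + (-12)²) + 6098)*(1/20065) = ((-44 + 16 + 144) + 6098)*(1/20065) = (116 + 6098)*(1/20065) = 6214*(1/20065) = 6214/20065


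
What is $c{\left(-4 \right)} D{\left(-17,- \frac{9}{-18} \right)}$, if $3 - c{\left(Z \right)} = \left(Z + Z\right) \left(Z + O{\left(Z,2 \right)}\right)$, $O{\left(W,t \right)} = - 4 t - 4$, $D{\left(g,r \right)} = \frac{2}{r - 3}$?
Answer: $100$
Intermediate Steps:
$D{\left(g,r \right)} = \frac{2}{-3 + r}$ ($D{\left(g,r \right)} = \frac{2}{r - 3} = \frac{2}{-3 + r}$)
$O{\left(W,t \right)} = -4 - 4 t$
$c{\left(Z \right)} = 3 - 2 Z \left(-12 + Z\right)$ ($c{\left(Z \right)} = 3 - \left(Z + Z\right) \left(Z - 12\right) = 3 - 2 Z \left(Z - 12\right) = 3 - 2 Z \left(-12 + Z\right)$)
$c{\left(-4 \right)} D{\left(-17,- \frac{9}{-18} \right)} = \left(3 - 2 \left(-4\right)^{2} + 24 \left(-4\right)\right) \frac{2}{-3 - \frac{9}{-18}} = \left(3 - 32 - 96\right) \frac{2}{-3 - - \frac{1}{2}} = \left(3 - 32 - 96\right) \frac{2}{-3 + \frac{1}{2}} = - 125 \frac{2}{- \frac{5}{2}} = - 125 \cdot 2 \left(- \frac{2}{5}\right) = \left(-125\right) \left(- \frac{4}{5}\right) = 100$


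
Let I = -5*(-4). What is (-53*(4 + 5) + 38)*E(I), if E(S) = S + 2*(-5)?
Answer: -4390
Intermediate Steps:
I = 20
E(S) = -10 + S (E(S) = S - 10 = -10 + S)
(-53*(4 + 5) + 38)*E(I) = (-53*(4 + 5) + 38)*(-10 + 20) = (-53*9 + 38)*10 = (-477 + 38)*10 = -439*10 = -4390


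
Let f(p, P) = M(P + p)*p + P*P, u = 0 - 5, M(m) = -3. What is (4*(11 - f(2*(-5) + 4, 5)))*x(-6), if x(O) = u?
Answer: 640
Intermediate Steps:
u = -5
f(p, P) = P² - 3*p (f(p, P) = -3*p + P*P = -3*p + P² = P² - 3*p)
x(O) = -5
(4*(11 - f(2*(-5) + 4, 5)))*x(-6) = (4*(11 - (5² - 3*(2*(-5) + 4))))*(-5) = (4*(11 - (25 - 3*(-10 + 4))))*(-5) = (4*(11 - (25 - 3*(-6))))*(-5) = (4*(11 - (25 + 18)))*(-5) = (4*(11 - 1*43))*(-5) = (4*(11 - 43))*(-5) = (4*(-32))*(-5) = -128*(-5) = 640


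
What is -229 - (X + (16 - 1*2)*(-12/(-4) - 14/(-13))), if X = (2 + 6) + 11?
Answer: -3966/13 ≈ -305.08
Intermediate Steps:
X = 19 (X = 8 + 11 = 19)
-229 - (X + (16 - 1*2)*(-12/(-4) - 14/(-13))) = -229 - (19 + (16 - 1*2)*(-12/(-4) - 14/(-13))) = -229 - (19 + (16 - 2)*(-12*(-1/4) - 14*(-1/13))) = -229 - (19 + 14*(3 + 14/13)) = -229 - (19 + 14*(53/13)) = -229 - (19 + 742/13) = -229 - 1*989/13 = -229 - 989/13 = -3966/13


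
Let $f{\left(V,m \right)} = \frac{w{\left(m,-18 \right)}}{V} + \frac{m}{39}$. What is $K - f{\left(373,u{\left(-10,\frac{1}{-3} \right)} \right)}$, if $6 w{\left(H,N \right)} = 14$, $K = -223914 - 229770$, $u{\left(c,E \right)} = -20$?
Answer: $- \frac{6599733779}{14547} \approx -4.5368 \cdot 10^{5}$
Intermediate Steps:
$K = -453684$ ($K = -223914 - 229770 = -453684$)
$w{\left(H,N \right)} = \frac{7}{3}$ ($w{\left(H,N \right)} = \frac{1}{6} \cdot 14 = \frac{7}{3}$)
$f{\left(V,m \right)} = \frac{m}{39} + \frac{7}{3 V}$ ($f{\left(V,m \right)} = \frac{7}{3 V} + \frac{m}{39} = \frac{m}{39} + \frac{7}{3 V}$)
$K - f{\left(373,u{\left(-10,\frac{1}{-3} \right)} \right)} = -453684 - \frac{91 + 373 \left(-20\right)}{39 \cdot 373} = -453684 - \frac{1}{39} \cdot \frac{1}{373} \left(91 - 7460\right) = -453684 - \frac{1}{39} \cdot \frac{1}{373} \left(-7369\right) = -453684 - - \frac{7369}{14547} = -453684 + \frac{7369}{14547} = - \frac{6599733779}{14547}$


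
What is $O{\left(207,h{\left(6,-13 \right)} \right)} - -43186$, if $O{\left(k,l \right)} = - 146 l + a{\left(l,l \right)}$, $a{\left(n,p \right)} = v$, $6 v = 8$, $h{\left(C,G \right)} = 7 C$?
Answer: $\frac{111166}{3} \approx 37055.0$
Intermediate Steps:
$v = \frac{4}{3}$ ($v = \frac{1}{6} \cdot 8 = \frac{4}{3} \approx 1.3333$)
$a{\left(n,p \right)} = \frac{4}{3}$
$O{\left(k,l \right)} = \frac{4}{3} - 146 l$ ($O{\left(k,l \right)} = - 146 l + \frac{4}{3} = \frac{4}{3} - 146 l$)
$O{\left(207,h{\left(6,-13 \right)} \right)} - -43186 = \left(\frac{4}{3} - 146 \cdot 7 \cdot 6\right) - -43186 = \left(\frac{4}{3} - 6132\right) + 43186 = - \frac{18392}{3} + 43186 = \frac{111166}{3}$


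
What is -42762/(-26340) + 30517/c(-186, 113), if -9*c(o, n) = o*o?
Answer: -53286721/8437580 ≈ -6.3154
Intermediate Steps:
c(o, n) = -o²/9 (c(o, n) = -o*o/9 = -o²/9)
-42762/(-26340) + 30517/c(-186, 113) = -42762/(-26340) + 30517/((-⅑*(-186)²)) = -42762*(-1/26340) + 30517/((-⅑*34596)) = 7127/4390 + 30517/(-3844) = 7127/4390 + 30517*(-1/3844) = 7127/4390 - 30517/3844 = -53286721/8437580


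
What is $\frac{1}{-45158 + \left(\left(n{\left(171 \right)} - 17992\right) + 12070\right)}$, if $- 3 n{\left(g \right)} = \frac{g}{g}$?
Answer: $- \frac{3}{153241} \approx -1.9577 \cdot 10^{-5}$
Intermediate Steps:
$n{\left(g \right)} = - \frac{1}{3}$ ($n{\left(g \right)} = - \frac{g \frac{1}{g}}{3} = \left(- \frac{1}{3}\right) 1 = - \frac{1}{3}$)
$\frac{1}{-45158 + \left(\left(n{\left(171 \right)} - 17992\right) + 12070\right)} = \frac{1}{-45158 + \left(\left(- \frac{1}{3} - 17992\right) + 12070\right)} = \frac{1}{-45158 + \left(- \frac{53977}{3} + 12070\right)} = \frac{1}{-45158 - \frac{17767}{3}} = \frac{1}{- \frac{153241}{3}} = - \frac{3}{153241}$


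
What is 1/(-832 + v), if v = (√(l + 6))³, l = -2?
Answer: -1/824 ≈ -0.0012136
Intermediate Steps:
v = 8 (v = (√(-2 + 6))³ = (√4)³ = 2³ = 8)
1/(-832 + v) = 1/(-832 + 8) = 1/(-824) = -1/824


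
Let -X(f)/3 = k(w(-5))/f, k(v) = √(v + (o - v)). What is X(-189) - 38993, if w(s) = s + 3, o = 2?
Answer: -38993 + √2/63 ≈ -38993.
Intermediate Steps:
w(s) = 3 + s
k(v) = √2 (k(v) = √(v + (2 - v)) = √2)
X(f) = -3*√2/f
X(-189) - 38993 = -3*√2/(-189) - 38993 = -3*√2*(-1/189) - 38993 = √2/63 - 38993 = -38993 + √2/63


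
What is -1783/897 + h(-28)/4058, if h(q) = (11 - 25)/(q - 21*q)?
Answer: -289417457/145601040 ≈ -1.9877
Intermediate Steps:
h(q) = 7/(10*q) (h(q) = -14*(-1/(20*q)) = -(-7)/(10*q) = 7/(10*q))
-1783/897 + h(-28)/4058 = -1783/897 + ((7/10)/(-28))/4058 = -1783*1/897 + ((7/10)*(-1/28))*(1/4058) = -1783/897 - 1/40*1/4058 = -1783/897 - 1/162320 = -289417457/145601040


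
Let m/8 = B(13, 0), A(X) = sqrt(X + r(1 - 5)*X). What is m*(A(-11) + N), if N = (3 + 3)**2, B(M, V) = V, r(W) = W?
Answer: 0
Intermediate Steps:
A(X) = sqrt(3)*sqrt(-X) (A(X) = sqrt(X + (1 - 5)*X) = sqrt(X - 4*X) = sqrt(-3*X) = sqrt(3)*sqrt(-X))
m = 0 (m = 8*0 = 0)
N = 36 (N = 6**2 = 36)
m*(A(-11) + N) = 0*(sqrt(3)*sqrt(-1*(-11)) + 36) = 0*(sqrt(3)*sqrt(11) + 36) = 0*(sqrt(33) + 36) = 0*(36 + sqrt(33)) = 0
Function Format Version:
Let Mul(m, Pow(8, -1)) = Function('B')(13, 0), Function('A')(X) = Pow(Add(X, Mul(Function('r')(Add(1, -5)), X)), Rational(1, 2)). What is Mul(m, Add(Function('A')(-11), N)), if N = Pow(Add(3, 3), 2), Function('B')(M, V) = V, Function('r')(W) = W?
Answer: 0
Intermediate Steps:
Function('A')(X) = Mul(Pow(3, Rational(1, 2)), Pow(Mul(-1, X), Rational(1, 2))) (Function('A')(X) = Pow(Add(X, Mul(Add(1, -5), X)), Rational(1, 2)) = Pow(Add(X, Mul(-4, X)), Rational(1, 2)) = Pow(Mul(-3, X), Rational(1, 2)) = Mul(Pow(3, Rational(1, 2)), Pow(Mul(-1, X), Rational(1, 2))))
m = 0 (m = Mul(8, 0) = 0)
N = 36 (N = Pow(6, 2) = 36)
Mul(m, Add(Function('A')(-11), N)) = Mul(0, Add(Mul(Pow(3, Rational(1, 2)), Pow(Mul(-1, -11), Rational(1, 2))), 36)) = Mul(0, Add(Mul(Pow(3, Rational(1, 2)), Pow(11, Rational(1, 2))), 36)) = Mul(0, Add(Pow(33, Rational(1, 2)), 36)) = Mul(0, Add(36, Pow(33, Rational(1, 2)))) = 0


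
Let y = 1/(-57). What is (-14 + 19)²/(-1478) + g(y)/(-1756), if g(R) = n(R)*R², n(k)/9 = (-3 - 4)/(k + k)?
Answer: -849619/49311992 ≈ -0.017229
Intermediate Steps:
n(k) = -63/(2*k) (n(k) = 9*((-3 - 4)/(k + k)) = 9*(-7*1/(2*k)) = 9*(-7/(2*k)) = -63/(2*k))
y = -1/57 ≈ -0.017544
g(R) = -63*R/2 (g(R) = (-63/(2*R))*R² = -63*R/2)
(-14 + 19)²/(-1478) + g(y)/(-1756) = (-14 + 19)²/(-1478) - 63/2*(-1/57)/(-1756) = 5²*(-1/1478) + (21/38)*(-1/1756) = 25*(-1/1478) - 21/66728 = -25/1478 - 21/66728 = -849619/49311992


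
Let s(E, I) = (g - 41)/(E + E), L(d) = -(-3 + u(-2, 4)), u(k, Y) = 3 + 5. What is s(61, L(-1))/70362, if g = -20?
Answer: -1/140724 ≈ -7.1061e-6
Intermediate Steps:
u(k, Y) = 8
L(d) = -5 (L(d) = -(-3 + 8) = -1*5 = -5)
s(E, I) = -61/(2*E) (s(E, I) = (-20 - 41)/(E + E) = -61*1/(2*E) = -61/(2*E))
s(61, L(-1))/70362 = -61/2/61/70362 = -61/2*1/61*(1/70362) = -½*1/70362 = -1/140724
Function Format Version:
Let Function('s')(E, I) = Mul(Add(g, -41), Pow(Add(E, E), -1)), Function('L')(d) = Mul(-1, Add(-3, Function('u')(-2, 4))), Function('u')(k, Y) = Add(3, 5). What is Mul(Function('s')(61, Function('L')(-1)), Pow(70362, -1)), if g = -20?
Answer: Rational(-1, 140724) ≈ -7.1061e-6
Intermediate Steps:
Function('u')(k, Y) = 8
Function('L')(d) = -5 (Function('L')(d) = Mul(-1, Add(-3, 8)) = Mul(-1, 5) = -5)
Function('s')(E, I) = Mul(Rational(-61, 2), Pow(E, -1)) (Function('s')(E, I) = Mul(Add(-20, -41), Pow(Add(E, E), -1)) = Mul(-61, Pow(Mul(2, E), -1)) = Mul(-61, Mul(Rational(1, 2), Pow(E, -1))) = Mul(Rational(-61, 2), Pow(E, -1)))
Mul(Function('s')(61, Function('L')(-1)), Pow(70362, -1)) = Mul(Mul(Rational(-61, 2), Pow(61, -1)), Pow(70362, -1)) = Mul(Mul(Rational(-61, 2), Rational(1, 61)), Rational(1, 70362)) = Mul(Rational(-1, 2), Rational(1, 70362)) = Rational(-1, 140724)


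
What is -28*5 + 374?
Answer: 234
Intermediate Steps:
-28*5 + 374 = -140 + 374 = 234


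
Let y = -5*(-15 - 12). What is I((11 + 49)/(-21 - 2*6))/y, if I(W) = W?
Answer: -4/297 ≈ -0.013468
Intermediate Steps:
y = 135 (y = -5*(-27) = 135)
I((11 + 49)/(-21 - 2*6))/y = ((11 + 49)/(-21 - 2*6))/135 = (60/(-21 - 12))*(1/135) = (60/(-33))*(1/135) = (60*(-1/33))*(1/135) = -20/11*1/135 = -4/297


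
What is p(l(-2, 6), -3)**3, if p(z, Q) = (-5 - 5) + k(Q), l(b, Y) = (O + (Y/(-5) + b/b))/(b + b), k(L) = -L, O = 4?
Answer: -343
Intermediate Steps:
l(b, Y) = (5 - Y/5)/(2*b) (l(b, Y) = (4 + (Y/(-5) + b/b))/(b + b) = (4 + (Y*(-1/5) + 1))/((2*b)) = (4 + (-Y/5 + 1))*(1/(2*b)) = (4 + (1 - Y/5))*(1/(2*b)) = (5 - Y/5)*(1/(2*b)) = (5 - Y/5)/(2*b))
p(z, Q) = -10 - Q (p(z, Q) = (-5 - 5) - Q = -10 - Q)
p(l(-2, 6), -3)**3 = (-10 - 1*(-3))**3 = (-10 + 3)**3 = (-7)**3 = -343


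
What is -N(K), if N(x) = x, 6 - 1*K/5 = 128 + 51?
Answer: 865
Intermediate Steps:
K = -865 (K = 30 - 5*(128 + 51) = 30 - 5*179 = 30 - 895 = -865)
-N(K) = -1*(-865) = 865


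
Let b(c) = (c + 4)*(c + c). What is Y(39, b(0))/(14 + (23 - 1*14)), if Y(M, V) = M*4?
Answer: 156/23 ≈ 6.7826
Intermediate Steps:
b(c) = 2*c*(4 + c) (b(c) = (4 + c)*(2*c) = 2*c*(4 + c))
Y(M, V) = 4*M
Y(39, b(0))/(14 + (23 - 1*14)) = (4*39)/(14 + (23 - 1*14)) = 156/(14 + (23 - 14)) = 156/(14 + 9) = 156/23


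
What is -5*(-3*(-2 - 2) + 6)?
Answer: -90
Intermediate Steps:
-5*(-3*(-2 - 2) + 6) = -5*(-3*(-4) + 6) = -5*(12 + 6) = -5*18 = -90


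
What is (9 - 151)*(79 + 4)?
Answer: -11786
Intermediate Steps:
(9 - 151)*(79 + 4) = -142*83 = -11786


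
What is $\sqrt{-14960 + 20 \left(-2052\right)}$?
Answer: $40 i \sqrt{35} \approx 236.64 i$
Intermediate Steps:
$\sqrt{-14960 + 20 \left(-2052\right)} = \sqrt{-14960 - 41040} = \sqrt{-56000} = 40 i \sqrt{35}$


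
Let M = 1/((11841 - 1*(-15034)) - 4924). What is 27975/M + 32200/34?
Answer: 10439362925/17 ≈ 6.1408e+8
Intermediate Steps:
M = 1/21951 (M = 1/((11841 + 15034) - 4924) = 1/(26875 - 4924) = 1/21951 ≈ 4.5556e-5)
27975/M + 32200/34 = 27975/(1/21951) + 32200/34 = 27975*21951 + 32200*(1/34) = 614079225 + 16100/17 = 10439362925/17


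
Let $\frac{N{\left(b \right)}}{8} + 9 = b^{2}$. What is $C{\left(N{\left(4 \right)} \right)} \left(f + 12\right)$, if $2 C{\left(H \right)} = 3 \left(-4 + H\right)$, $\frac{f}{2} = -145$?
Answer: $-21684$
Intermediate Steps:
$f = -290$ ($f = 2 \left(-145\right) = -290$)
$N{\left(b \right)} = -72 + 8 b^{2}$
$C{\left(H \right)} = -6 + \frac{3 H}{2}$ ($C{\left(H \right)} = \frac{3 \left(-4 + H\right)}{2} = \frac{-12 + 3 H}{2} = -6 + \frac{3 H}{2}$)
$C{\left(N{\left(4 \right)} \right)} \left(f + 12\right) = \left(-6 + \frac{3 \left(-72 + 8 \cdot 4^{2}\right)}{2}\right) \left(-290 + 12\right) = \left(-6 + \frac{3 \left(-72 + 8 \cdot 16\right)}{2}\right) \left(-278\right) = \left(-6 + \frac{3 \left(-72 + 128\right)}{2}\right) \left(-278\right) = \left(-6 + \frac{3}{2} \cdot 56\right) \left(-278\right) = \left(-6 + 84\right) \left(-278\right) = 78 \left(-278\right) = -21684$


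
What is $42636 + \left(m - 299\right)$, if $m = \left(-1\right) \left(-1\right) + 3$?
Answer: $42341$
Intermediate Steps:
$m = 4$ ($m = 1 + 3 = 4$)
$42636 + \left(m - 299\right) = 42636 + \left(4 - 299\right) = 42636 - 295 = 42341$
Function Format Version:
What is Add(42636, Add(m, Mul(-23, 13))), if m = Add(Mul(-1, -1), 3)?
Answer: 42341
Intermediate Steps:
m = 4 (m = Add(1, 3) = 4)
Add(42636, Add(m, Mul(-23, 13))) = Add(42636, Add(4, Mul(-23, 13))) = Add(42636, Add(4, -299)) = Add(42636, -295) = 42341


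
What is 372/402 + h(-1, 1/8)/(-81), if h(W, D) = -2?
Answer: 5156/5427 ≈ 0.95006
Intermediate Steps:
372/402 + h(-1, 1/8)/(-81) = 372/402 - 2/(-81) = 372*(1/402) - 2*(-1/81) = 62/67 + 2/81 = 5156/5427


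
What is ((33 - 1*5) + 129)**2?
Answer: 24649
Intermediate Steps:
((33 - 1*5) + 129)**2 = ((33 - 5) + 129)**2 = (28 + 129)**2 = 157**2 = 24649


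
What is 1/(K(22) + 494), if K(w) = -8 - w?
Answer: 1/464 ≈ 0.0021552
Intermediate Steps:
1/(K(22) + 494) = 1/((-8 - 1*22) + 494) = 1/((-8 - 22) + 494) = 1/(-30 + 494) = 1/464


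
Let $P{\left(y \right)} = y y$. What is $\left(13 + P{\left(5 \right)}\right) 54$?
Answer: $2052$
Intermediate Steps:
$P{\left(y \right)} = y^{2}$
$\left(13 + P{\left(5 \right)}\right) 54 = \left(13 + 5^{2}\right) 54 = \left(13 + 25\right) 54 = 38 \cdot 54 = 2052$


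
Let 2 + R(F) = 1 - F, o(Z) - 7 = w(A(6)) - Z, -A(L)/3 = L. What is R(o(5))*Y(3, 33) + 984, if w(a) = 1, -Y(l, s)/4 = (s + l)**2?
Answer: 21720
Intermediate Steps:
A(L) = -3*L
Y(l, s) = -4*(l + s)**2 (Y(l, s) = -4*(s + l)**2 = -4*(l + s)**2)
o(Z) = 8 - Z (o(Z) = 7 + (1 - Z) = 8 - Z)
R(F) = -1 - F (R(F) = -2 + (1 - F) = -1 - F)
R(o(5))*Y(3, 33) + 984 = (-1 - (8 - 1*5))*(-4*(3 + 33)**2) + 984 = (-1 - (8 - 5))*(-4*36**2) + 984 = (-1 - 1*3)*(-4*1296) + 984 = (-1 - 3)*(-5184) + 984 = -4*(-5184) + 984 = 20736 + 984 = 21720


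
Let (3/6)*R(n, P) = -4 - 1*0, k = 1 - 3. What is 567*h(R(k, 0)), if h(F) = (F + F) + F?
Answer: -13608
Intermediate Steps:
k = -2
R(n, P) = -8 (R(n, P) = 2*(-4 - 1*0) = 2*(-4 + 0) = 2*(-4) = -8)
h(F) = 3*F (h(F) = 2*F + F = 3*F)
567*h(R(k, 0)) = 567*(3*(-8)) = 567*(-24) = -13608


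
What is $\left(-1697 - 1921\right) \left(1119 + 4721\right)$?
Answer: $-21129120$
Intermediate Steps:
$\left(-1697 - 1921\right) \left(1119 + 4721\right) = \left(-3618\right) 5840 = -21129120$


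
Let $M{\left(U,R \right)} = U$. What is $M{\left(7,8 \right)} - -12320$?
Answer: $12327$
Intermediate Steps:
$M{\left(7,8 \right)} - -12320 = 7 - -12320 = 7 + 12320 = 12327$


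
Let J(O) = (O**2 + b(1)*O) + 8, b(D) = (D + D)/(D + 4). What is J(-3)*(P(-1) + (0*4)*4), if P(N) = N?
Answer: -79/5 ≈ -15.800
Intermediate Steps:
b(D) = 2*D/(4 + D) (b(D) = (2*D)/(4 + D) = 2*D/(4 + D))
J(O) = 8 + O**2 + 2*O/5 (J(O) = (O**2 + (2*1/(4 + 1))*O) + 8 = (O**2 + (2*1/5)*O) + 8 = (O**2 + (2*1*(1/5))*O) + 8 = (O**2 + 2*O/5) + 8 = 8 + O**2 + 2*O/5)
J(-3)*(P(-1) + (0*4)*4) = (8 + (-3)**2 + (2/5)*(-3))*(-1 + (0*4)*4) = (8 + 9 - 6/5)*(-1 + 0*4) = 79*(-1 + 0)/5 = (79/5)*(-1) = -79/5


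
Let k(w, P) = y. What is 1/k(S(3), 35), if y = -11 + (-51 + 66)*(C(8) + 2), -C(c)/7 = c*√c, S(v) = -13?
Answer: -19/5644439 - 1680*√2/5644439 ≈ -0.00042429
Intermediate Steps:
C(c) = -7*c^(3/2) (C(c) = -7*c*√c = -7*c^(3/2))
y = 19 - 1680*√2 (y = -11 + (-51 + 66)*(-112*√2 + 2) = -11 + 15*(-112*√2 + 2) = -11 + 15*(2 - 112*√2) = -11 + (30 - 1680*√2) = 19 - 1680*√2 ≈ -2356.9)
k(w, P) = 19 - 1680*√2
1/k(S(3), 35) = 1/(19 - 1680*√2)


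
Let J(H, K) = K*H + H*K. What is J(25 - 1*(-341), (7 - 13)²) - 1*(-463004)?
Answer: 489356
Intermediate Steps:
J(H, K) = 2*H*K (J(H, K) = H*K + H*K = 2*H*K)
J(25 - 1*(-341), (7 - 13)²) - 1*(-463004) = 2*(25 - 1*(-341))*(7 - 13)² - 1*(-463004) = 2*(25 + 341)*(-6)² + 463004 = 2*366*36 + 463004 = 26352 + 463004 = 489356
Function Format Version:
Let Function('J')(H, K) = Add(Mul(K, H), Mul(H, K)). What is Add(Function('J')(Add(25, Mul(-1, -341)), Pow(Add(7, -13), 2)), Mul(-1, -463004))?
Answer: 489356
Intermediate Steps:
Function('J')(H, K) = Mul(2, H, K) (Function('J')(H, K) = Add(Mul(H, K), Mul(H, K)) = Mul(2, H, K))
Add(Function('J')(Add(25, Mul(-1, -341)), Pow(Add(7, -13), 2)), Mul(-1, -463004)) = Add(Mul(2, Add(25, Mul(-1, -341)), Pow(Add(7, -13), 2)), Mul(-1, -463004)) = Add(Mul(2, Add(25, 341), Pow(-6, 2)), 463004) = Add(Mul(2, 366, 36), 463004) = Add(26352, 463004) = 489356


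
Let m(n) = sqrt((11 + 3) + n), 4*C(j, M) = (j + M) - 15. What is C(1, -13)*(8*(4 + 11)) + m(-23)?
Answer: -810 + 3*I ≈ -810.0 + 3.0*I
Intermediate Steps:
C(j, M) = -15/4 + M/4 + j/4 (C(j, M) = ((j + M) - 15)/4 = ((M + j) - 15)/4 = (-15 + M + j)/4 = -15/4 + M/4 + j/4)
m(n) = sqrt(14 + n)
C(1, -13)*(8*(4 + 11)) + m(-23) = (-15/4 + (1/4)*(-13) + (1/4)*1)*(8*(4 + 11)) + sqrt(14 - 23) = (-15/4 - 13/4 + 1/4)*(8*15) + sqrt(-9) = -27/4*120 + 3*I = -810 + 3*I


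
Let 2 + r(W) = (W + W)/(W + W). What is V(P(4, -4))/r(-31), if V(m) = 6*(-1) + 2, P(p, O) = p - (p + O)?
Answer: 4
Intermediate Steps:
P(p, O) = -O (P(p, O) = p - (O + p) = p + (-O - p) = -O)
r(W) = -1 (r(W) = -2 + (W + W)/(W + W) = -2 + (2*W)/((2*W)) = -2 + (2*W)*(1/(2*W)) = -2 + 1 = -1)
V(m) = -4 (V(m) = -6 + 2 = -4)
V(P(4, -4))/r(-31) = -4/(-1) = -4*(-1) = 4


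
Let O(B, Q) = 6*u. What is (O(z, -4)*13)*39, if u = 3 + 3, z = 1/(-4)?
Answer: 18252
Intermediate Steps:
z = -1/4 ≈ -0.25000
u = 6
O(B, Q) = 36 (O(B, Q) = 6*6 = 36)
(O(z, -4)*13)*39 = (36*13)*39 = 468*39 = 18252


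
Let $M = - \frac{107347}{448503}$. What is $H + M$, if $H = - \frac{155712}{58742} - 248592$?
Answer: $- \frac{3274735916677201}{13172981613} \approx -2.486 \cdot 10^{5}$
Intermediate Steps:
$H = - \frac{7301473488}{29371}$ ($H = \left(-155712\right) \frac{1}{58742} - 248592 = - \frac{77856}{29371} - 248592 = - \frac{7301473488}{29371} \approx -2.4859 \cdot 10^{5}$)
$M = - \frac{107347}{448503}$ ($M = \left(-107347\right) \frac{1}{448503} = - \frac{107347}{448503} \approx -0.23935$)
$H + M = - \frac{7301473488}{29371} - \frac{107347}{448503} = - \frac{3274735916677201}{13172981613}$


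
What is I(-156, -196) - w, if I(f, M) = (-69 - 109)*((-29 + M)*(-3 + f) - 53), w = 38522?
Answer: -6397038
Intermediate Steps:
I(f, M) = 9434 - 178*(-29 + M)*(-3 + f) (I(f, M) = -178*(-53 + (-29 + M)*(-3 + f)) = 9434 - 178*(-29 + M)*(-3 + f))
I(-156, -196) - w = (-6052 + 534*(-196) + 5162*(-156) - 178*(-196)*(-156)) - 1*38522 = (-6052 - 104664 - 805272 - 5442528) - 38522 = -6358516 - 38522 = -6397038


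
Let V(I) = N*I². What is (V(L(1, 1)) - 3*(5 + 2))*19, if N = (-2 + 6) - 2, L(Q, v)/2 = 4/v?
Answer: 2033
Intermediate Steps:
L(Q, v) = 8/v (L(Q, v) = 2*(4/v) = 8/v)
N = 2 (N = 4 - 2 = 2)
V(I) = 2*I²
(V(L(1, 1)) - 3*(5 + 2))*19 = (2*(8/1)² - 3*(5 + 2))*19 = (2*(8*1)² - 3*7)*19 = (2*8² - 21)*19 = (2*64 - 21)*19 = (128 - 21)*19 = 107*19 = 2033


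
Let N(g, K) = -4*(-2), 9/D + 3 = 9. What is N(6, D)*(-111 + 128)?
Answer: 136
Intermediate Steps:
D = 3/2 (D = 9/(-3 + 9) = 9/6 = 9*(⅙) = 3/2 ≈ 1.5000)
N(g, K) = 8
N(6, D)*(-111 + 128) = 8*(-111 + 128) = 8*17 = 136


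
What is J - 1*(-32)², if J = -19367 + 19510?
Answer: -881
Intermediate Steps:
J = 143
J - 1*(-32)² = 143 - 1*(-32)² = 143 - 1*1024 = 143 - 1024 = -881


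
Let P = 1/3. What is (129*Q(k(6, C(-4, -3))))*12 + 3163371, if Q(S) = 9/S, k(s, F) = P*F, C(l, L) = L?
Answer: 3149439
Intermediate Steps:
P = 1/3 (P = 1*(1/3) = 1/3 ≈ 0.33333)
k(s, F) = F/3
(129*Q(k(6, C(-4, -3))))*12 + 3163371 = (129*(9/(((1/3)*(-3)))))*12 + 3163371 = (129*(9/(-1)))*12 + 3163371 = (129*(9*(-1)))*12 + 3163371 = (129*(-9))*12 + 3163371 = -1161*12 + 3163371 = -13932 + 3163371 = 3149439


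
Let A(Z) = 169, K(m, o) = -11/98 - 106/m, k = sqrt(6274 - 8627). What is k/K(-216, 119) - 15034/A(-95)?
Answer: -15034/169 + 5292*I*sqrt(2353)/2003 ≈ -88.959 + 128.16*I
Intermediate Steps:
k = I*sqrt(2353) (k = sqrt(-2353) = I*sqrt(2353) ≈ 48.508*I)
K(m, o) = -11/98 - 106/m (K(m, o) = -11*1/98 - 106/m = -11/98 - 106/m)
k/K(-216, 119) - 15034/A(-95) = (I*sqrt(2353))/(-11/98 - 106/(-216)) - 15034/169 = (I*sqrt(2353))/(-11/98 - 106*(-1/216)) - 15034*1/169 = (I*sqrt(2353))/(-11/98 + 53/108) - 15034/169 = (I*sqrt(2353))/(2003/5292) - 15034/169 = (I*sqrt(2353))*(5292/2003) - 15034/169 = 5292*I*sqrt(2353)/2003 - 15034/169 = -15034/169 + 5292*I*sqrt(2353)/2003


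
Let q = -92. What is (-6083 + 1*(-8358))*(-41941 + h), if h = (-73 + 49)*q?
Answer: 573784253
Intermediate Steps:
h = 2208 (h = (-73 + 49)*(-92) = -24*(-92) = 2208)
(-6083 + 1*(-8358))*(-41941 + h) = (-6083 + 1*(-8358))*(-41941 + 2208) = (-6083 - 8358)*(-39733) = -14441*(-39733) = 573784253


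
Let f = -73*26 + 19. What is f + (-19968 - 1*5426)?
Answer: -27273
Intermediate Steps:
f = -1879 (f = -1898 + 19 = -1879)
f + (-19968 - 1*5426) = -1879 + (-19968 - 1*5426) = -1879 + (-19968 - 5426) = -1879 - 25394 = -27273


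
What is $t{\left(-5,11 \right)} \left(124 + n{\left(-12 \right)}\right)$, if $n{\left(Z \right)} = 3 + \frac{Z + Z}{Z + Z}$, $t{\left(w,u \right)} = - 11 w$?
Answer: $7040$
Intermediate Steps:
$n{\left(Z \right)} = 4$ ($n{\left(Z \right)} = 3 + \frac{2 Z}{2 Z} = 3 + 2 Z \frac{1}{2 Z} = 3 + 1 = 4$)
$t{\left(-5,11 \right)} \left(124 + n{\left(-12 \right)}\right) = \left(-11\right) \left(-5\right) \left(124 + 4\right) = 55 \cdot 128 = 7040$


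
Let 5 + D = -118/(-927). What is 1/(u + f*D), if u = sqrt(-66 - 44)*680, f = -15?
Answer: 1395753/971411133245 - 12985416*I*sqrt(110)/971411133245 ≈ 1.4368e-6 - 0.0001402*I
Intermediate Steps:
D = -4517/927 (D = -5 - 118/(-927) = -5 - 118*(-1/927) = -5 + 118/927 = -4517/927 ≈ -4.8727)
u = 680*I*sqrt(110) (u = sqrt(-110)*680 = (I*sqrt(110))*680 = 680*I*sqrt(110) ≈ 7131.9*I)
1/(u + f*D) = 1/(680*I*sqrt(110) - 15*(-4517/927)) = 1/(680*I*sqrt(110) + 22585/309) = 1/(22585/309 + 680*I*sqrt(110))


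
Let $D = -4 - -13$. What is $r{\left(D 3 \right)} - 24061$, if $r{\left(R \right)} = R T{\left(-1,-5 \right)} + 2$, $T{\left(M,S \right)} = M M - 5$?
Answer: $-24167$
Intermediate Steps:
$T{\left(M,S \right)} = -5 + M^{2}$ ($T{\left(M,S \right)} = M^{2} - 5 = -5 + M^{2}$)
$D = 9$ ($D = -4 + 13 = 9$)
$r{\left(R \right)} = 2 - 4 R$ ($r{\left(R \right)} = R \left(-5 + \left(-1\right)^{2}\right) + 2 = R \left(-5 + 1\right) + 2 = R \left(-4\right) + 2 = - 4 R + 2 = 2 - 4 R$)
$r{\left(D 3 \right)} - 24061 = \left(2 - 4 \cdot 9 \cdot 3\right) - 24061 = \left(2 - 108\right) - 24061 = -106 - 24061 = -24167$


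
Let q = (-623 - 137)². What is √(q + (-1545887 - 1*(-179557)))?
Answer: I*√788730 ≈ 888.1*I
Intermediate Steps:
q = 577600 (q = (-760)² = 577600)
√(q + (-1545887 - 1*(-179557))) = √(577600 + (-1545887 - 1*(-179557))) = √(577600 + (-1545887 + 179557)) = √(577600 - 1366330) = √(-788730) = I*√788730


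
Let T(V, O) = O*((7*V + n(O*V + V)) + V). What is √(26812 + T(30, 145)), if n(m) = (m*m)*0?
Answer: 2*√15403 ≈ 248.22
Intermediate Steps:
n(m) = 0 (n(m) = m²*0 = 0)
T(V, O) = 8*O*V (T(V, O) = O*((7*V + 0) + V) = O*(7*V + V) = O*(8*V) = 8*O*V)
√(26812 + T(30, 145)) = √(26812 + 8*145*30) = √(26812 + 34800) = √61612 = 2*√15403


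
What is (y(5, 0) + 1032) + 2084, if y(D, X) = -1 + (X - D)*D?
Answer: 3090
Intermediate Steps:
y(D, X) = -1 + D*(X - D)
(y(5, 0) + 1032) + 2084 = ((-1 - 1*5² + 5*0) + 1032) + 2084 = ((-1 - 1*25 + 0) + 1032) + 2084 = ((-1 - 25 + 0) + 1032) + 2084 = (-26 + 1032) + 2084 = 1006 + 2084 = 3090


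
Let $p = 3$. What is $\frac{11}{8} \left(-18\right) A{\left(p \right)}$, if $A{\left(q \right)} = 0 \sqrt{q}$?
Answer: $0$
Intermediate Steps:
$A{\left(q \right)} = 0$
$\frac{11}{8} \left(-18\right) A{\left(p \right)} = \frac{11}{8} \left(-18\right) 0 = \left(- \frac{99}{4}\right) 0 = 0$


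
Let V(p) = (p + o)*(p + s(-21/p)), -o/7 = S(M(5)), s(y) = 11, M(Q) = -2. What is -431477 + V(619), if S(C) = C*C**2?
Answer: -6227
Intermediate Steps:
S(C) = C**3
o = 56 (o = -7*(-2)**3 = -7*(-8) = 56)
V(p) = (11 + p)*(56 + p) (V(p) = (p + 56)*(p + 11) = (56 + p)*(11 + p) = (11 + p)*(56 + p))
-431477 + V(619) = -431477 + (616 + 619**2 + 67*619) = -431477 + (616 + 383161 + 41473) = -431477 + 425250 = -6227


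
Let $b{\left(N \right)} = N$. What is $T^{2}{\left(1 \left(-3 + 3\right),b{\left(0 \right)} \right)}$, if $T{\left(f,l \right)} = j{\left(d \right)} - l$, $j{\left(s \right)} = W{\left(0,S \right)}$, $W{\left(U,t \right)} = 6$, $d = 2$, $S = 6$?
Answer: $36$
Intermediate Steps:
$j{\left(s \right)} = 6$
$T{\left(f,l \right)} = 6 - l$
$T^{2}{\left(1 \left(-3 + 3\right),b{\left(0 \right)} \right)} = \left(6 - 0\right)^{2} = \left(6 + 0\right)^{2} = 6^{2} = 36$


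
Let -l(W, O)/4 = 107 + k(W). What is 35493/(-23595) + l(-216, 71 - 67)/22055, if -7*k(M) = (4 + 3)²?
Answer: -4801431/3153865 ≈ -1.5224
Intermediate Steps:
k(M) = -7 (k(M) = -(4 + 3)²/7 = -⅐*7² = -⅐*49 = -7)
l(W, O) = -400 (l(W, O) = -4*(107 - 7) = -4*100 = -400)
35493/(-23595) + l(-216, 71 - 67)/22055 = 35493/(-23595) - 400/22055 = 35493*(-1/23595) - 400*1/22055 = -11831/7865 - 80/4411 = -4801431/3153865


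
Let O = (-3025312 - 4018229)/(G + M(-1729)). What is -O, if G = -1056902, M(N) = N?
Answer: -2347847/352877 ≈ -6.6534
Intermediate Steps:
O = 2347847/352877 (O = (-3025312 - 4018229)/(-1056902 - 1729) = -7043541/(-1058631) = -7043541*(-1/1058631) = 2347847/352877 ≈ 6.6534)
-O = -1*2347847/352877 = -2347847/352877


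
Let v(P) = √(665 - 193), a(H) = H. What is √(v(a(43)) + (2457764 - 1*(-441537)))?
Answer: √(2899301 + 2*√118) ≈ 1702.7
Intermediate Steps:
v(P) = 2*√118 (v(P) = √472 = 2*√118)
√(v(a(43)) + (2457764 - 1*(-441537))) = √(2*√118 + (2457764 - 1*(-441537))) = √(2*√118 + (2457764 + 441537)) = √(2*√118 + 2899301) = √(2899301 + 2*√118)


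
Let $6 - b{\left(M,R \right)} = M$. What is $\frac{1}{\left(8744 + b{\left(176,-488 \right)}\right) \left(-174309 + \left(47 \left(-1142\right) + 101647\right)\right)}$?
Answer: $- \frac{1}{1083204864} \approx -9.2319 \cdot 10^{-10}$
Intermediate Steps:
$b{\left(M,R \right)} = 6 - M$
$\frac{1}{\left(8744 + b{\left(176,-488 \right)}\right) \left(-174309 + \left(47 \left(-1142\right) + 101647\right)\right)} = \frac{1}{\left(8744 + \left(6 - 176\right)\right) \left(-174309 + \left(47 \left(-1142\right) + 101647\right)\right)} = \frac{1}{\left(8744 + \left(6 - 176\right)\right) \left(-174309 + \left(-53674 + 101647\right)\right)} = \frac{1}{\left(8744 - 170\right) \left(-174309 + 47973\right)} = \frac{1}{8574 \left(-126336\right)} = \frac{1}{-1083204864} = - \frac{1}{1083204864}$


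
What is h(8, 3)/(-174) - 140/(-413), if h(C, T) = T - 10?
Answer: 3893/10266 ≈ 0.37921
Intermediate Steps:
h(C, T) = -10 + T
h(8, 3)/(-174) - 140/(-413) = (-10 + 3)/(-174) - 140/(-413) = -7*(-1/174) - 140*(-1/413) = 7/174 + 20/59 = 3893/10266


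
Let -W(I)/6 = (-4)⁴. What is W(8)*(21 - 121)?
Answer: 153600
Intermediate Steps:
W(I) = -1536 (W(I) = -6*(-4)⁴ = -6*256 = -1536)
W(8)*(21 - 121) = -1536*(21 - 121) = -1536*(-100) = 153600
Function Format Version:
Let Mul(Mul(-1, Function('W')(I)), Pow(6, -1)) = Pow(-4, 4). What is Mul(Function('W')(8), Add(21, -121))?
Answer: 153600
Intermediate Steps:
Function('W')(I) = -1536 (Function('W')(I) = Mul(-6, Pow(-4, 4)) = Mul(-6, 256) = -1536)
Mul(Function('W')(8), Add(21, -121)) = Mul(-1536, Add(21, -121)) = Mul(-1536, -100) = 153600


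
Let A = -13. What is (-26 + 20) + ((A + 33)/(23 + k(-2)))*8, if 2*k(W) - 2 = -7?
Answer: 74/41 ≈ 1.8049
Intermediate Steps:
k(W) = -5/2 (k(W) = 1 + (½)*(-7) = 1 - 7/2 = -5/2)
(-26 + 20) + ((A + 33)/(23 + k(-2)))*8 = (-26 + 20) + ((-13 + 33)/(23 - 5/2))*8 = -6 + (20/(41/2))*8 = -6 + (20*(2/41))*8 = -6 + (40/41)*8 = -6 + 320/41 = 74/41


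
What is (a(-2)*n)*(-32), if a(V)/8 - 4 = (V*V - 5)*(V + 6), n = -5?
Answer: 0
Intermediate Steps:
a(V) = 32 + 8*(-5 + V²)*(6 + V) (a(V) = 32 + 8*((V*V - 5)*(V + 6)) = 32 + 8*((V² - 5)*(6 + V)) = 32 + 8*((-5 + V²)*(6 + V)) = 32 + 8*(-5 + V²)*(6 + V))
(a(-2)*n)*(-32) = ((-208 - 40*(-2) + 8*(-2)³ + 48*(-2)²)*(-5))*(-32) = ((-208 + 80 + 8*(-8) + 48*4)*(-5))*(-32) = ((-208 + 80 - 64 + 192)*(-5))*(-32) = (0*(-5))*(-32) = 0*(-32) = 0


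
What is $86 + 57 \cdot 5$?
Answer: $371$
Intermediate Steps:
$86 + 57 \cdot 5 = 86 + 285 = 371$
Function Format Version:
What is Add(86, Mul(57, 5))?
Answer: 371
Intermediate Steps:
Add(86, Mul(57, 5)) = Add(86, 285) = 371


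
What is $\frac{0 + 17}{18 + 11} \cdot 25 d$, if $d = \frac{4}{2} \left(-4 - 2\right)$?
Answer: $- \frac{5100}{29} \approx -175.86$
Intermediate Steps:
$d = -12$ ($d = 4 \cdot \frac{1}{2} \left(-6\right) = 2 \left(-6\right) = -12$)
$\frac{0 + 17}{18 + 11} \cdot 25 d = \frac{0 + 17}{18 + 11} \cdot 25 \left(-12\right) = \frac{17}{29} \cdot 25 \left(-12\right) = \frac{425}{29} \left(-12\right) = - \frac{5100}{29}$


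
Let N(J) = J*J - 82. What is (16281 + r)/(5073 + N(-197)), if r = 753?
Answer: 2839/7300 ≈ 0.38890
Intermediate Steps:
N(J) = -82 + J² (N(J) = J² - 82 = -82 + J²)
(16281 + r)/(5073 + N(-197)) = (16281 + 753)/(5073 + (-82 + (-197)²)) = 17034/(5073 + (-82 + 38809)) = 17034/(5073 + 38727) = 17034/43800 = 17034*(1/43800) = 2839/7300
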